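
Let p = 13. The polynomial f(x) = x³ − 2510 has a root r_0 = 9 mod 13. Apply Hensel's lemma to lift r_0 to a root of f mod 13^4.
r_3 = 20224 (mod 28561)

Hensel: r_{i+1} = r_i − f(r_i)/f′(r_i) mod 13^{i+2}, where f′(x) = 3x². Iterate:
  r_0 = 9 (mod 13)
  r_1 = 113 (mod 169)
  r_2 = 451 (mod 2197)
  r_3 = 20224 (mod 28561)
Final: r = 20224 with f(r) ≡ 0 mod 13^4.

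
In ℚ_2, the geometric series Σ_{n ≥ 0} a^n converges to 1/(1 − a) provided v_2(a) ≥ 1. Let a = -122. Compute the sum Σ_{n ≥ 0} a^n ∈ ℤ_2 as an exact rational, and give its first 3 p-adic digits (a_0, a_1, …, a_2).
Σ a^n = 1/(1 − a) = 1/123;  first 3 digits = (1, 1, 0)

v_2(a) = 1 ≥ 1, so the series converges in ℤ_2 to 1/(1 − a) = 1/(1 − (-122)) = 1/123. Expand this rational in ℤ_2: compute digits iteratively via d_i = x_i mod 2, x_{i+1} = (x_i − d_i)/2. The first 3 digits are (1, 1, 0).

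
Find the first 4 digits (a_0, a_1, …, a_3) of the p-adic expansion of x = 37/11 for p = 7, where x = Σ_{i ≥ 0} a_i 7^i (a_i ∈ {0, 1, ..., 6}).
(a_0, …, a_3) = (4, 5, 5, 3)

v_7(37/11) = 0 (numerator and denominator both coprime to 7), so x ∈ ℤ_7^×. Compute digits iteratively via a_i = x_i mod 7, x_{i+1} = (x_i − a_i)/7, with x_0 = x:
  x_0 = 37/11;  a_0 = 4;  x_1 = (x_0 − 4)/7 = -1/11
  x_1 = -1/11;  a_1 = 5;  x_2 = (x_1 − 5)/7 = -8/11
  x_2 = -8/11;  a_2 = 5;  x_3 = (x_2 − 5)/7 = -9/11
  x_3 = -9/11;  a_3 = 3;  x_4 = (x_3 − 3)/7 = -6/11
Digits: (4, 5, 5, 3).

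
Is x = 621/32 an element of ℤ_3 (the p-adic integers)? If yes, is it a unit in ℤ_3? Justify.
x ∈ ℤ_3 but not a unit; v_3(x) = 3 > 0

ℤ_3 = {x ∈ ℚ_3 : v_3(x) ≥ 0} and ℤ_3^× = {x ∈ ℤ_3 : v_3(x) = 0}. Here v_3(621/32) = v_3(num) − v_3(den) = 3; compare against these criteria.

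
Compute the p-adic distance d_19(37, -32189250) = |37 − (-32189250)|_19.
d_19(37, -32189250) = 1/2476099

Step 1 — x − y = 37 − (-32189250) = 32189287. Step 2 — v_19(32189287) = 5 (factor: 32189287 = (19^5 · 13); the sign does not affect v_p). Step 3 — |x − y|_19 = 19^{-5} = 1/2476099.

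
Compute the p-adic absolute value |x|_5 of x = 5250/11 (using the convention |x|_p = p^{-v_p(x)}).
|5250/11|_5 = 1/125

Step 1 — compute v_5(x) by factoring powers of 5 out of the numerator and denominator: v_5(5250/11) = 3. Step 2 — apply |x|_p = p^{-v_p(x)} = 5^{-3} = 1/125.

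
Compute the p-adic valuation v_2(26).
v_2(26) = 1

v_2(n) is the largest exponent k such that 2^k divides n. Factor out: 26 = 2^1 · 13. (Sign doesn't affect v_p.) So v_2(26) = 1.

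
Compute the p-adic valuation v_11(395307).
v_11(395307) = 4

v_11(n) is the largest exponent k such that 11^k divides n. Factor out: 395307 = 11^4 · 27. (Sign doesn't affect v_p.) So v_11(395307) = 4.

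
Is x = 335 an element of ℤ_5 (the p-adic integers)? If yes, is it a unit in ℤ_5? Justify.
x ∈ ℤ_5 but not a unit; v_5(x) = 1 > 0

ℤ_5 = {x ∈ ℚ_5 : v_5(x) ≥ 0} and ℤ_5^× = {x ∈ ℤ_5 : v_5(x) = 0}. Here v_5(335) = v_5(num) − v_5(den) = 1; compare against these criteria.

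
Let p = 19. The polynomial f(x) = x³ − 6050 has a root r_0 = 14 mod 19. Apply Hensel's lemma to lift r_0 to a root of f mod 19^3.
r_2 = 3567 (mod 6859)

Hensel: r_{i+1} = r_i − f(r_i)/f′(r_i) mod 19^{i+2}, where f′(x) = 3x². Iterate:
  r_0 = 14 (mod 19)
  r_1 = 318 (mod 361)
  r_2 = 3567 (mod 6859)
Final: r = 3567 with f(r) ≡ 0 mod 19^3.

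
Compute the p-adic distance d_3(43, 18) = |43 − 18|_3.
d_3(43, 18) = 1

Step 1 — x − y = 43 − 18 = 25. Step 2 — v_3(25) = 0 (factor: 25 = (3^0 · 25); the sign does not affect v_p). Step 3 — |x − y|_3 = 3^{0} = 1.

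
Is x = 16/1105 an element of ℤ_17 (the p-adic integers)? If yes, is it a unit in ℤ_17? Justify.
x ∉ ℤ_17 (v_17(x) = -1 < 0)

ℤ_17 = {x ∈ ℚ_17 : v_17(x) ≥ 0} and ℤ_17^× = {x ∈ ℤ_17 : v_17(x) = 0}. Here v_17(16/1105) = v_17(num) − v_17(den) = -1; compare against these criteria.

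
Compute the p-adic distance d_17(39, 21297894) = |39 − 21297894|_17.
d_17(39, 21297894) = 1/1419857

Step 1 — x − y = 39 − 21297894 = -21297855. Step 2 — v_17(-21297855) = 5 (factor: -21297855 = −(17^5 · 15); the sign does not affect v_p). Step 3 — |x − y|_17 = 17^{-5} = 1/1419857.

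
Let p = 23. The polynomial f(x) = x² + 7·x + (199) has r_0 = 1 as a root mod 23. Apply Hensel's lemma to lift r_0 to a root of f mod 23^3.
r_2 = 2623 (mod 12167)

Hensel: r_{i+1} = r_i − f(r_i)·(f′(r_i))^{-1} mod 23^{i+2}, f′(x) = 2x + 7. Iterate:
  r_0 = 1 (mod 23)
  r_1 = 507 (mod 529)
  r_2 = 2623 (mod 12167)
Final: r = 2623 satisfies f(r) ≡ 0 mod 23^3.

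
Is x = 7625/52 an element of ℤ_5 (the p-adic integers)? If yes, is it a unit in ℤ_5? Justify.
x ∈ ℤ_5 but not a unit; v_5(x) = 3 > 0

ℤ_5 = {x ∈ ℚ_5 : v_5(x) ≥ 0} and ℤ_5^× = {x ∈ ℤ_5 : v_5(x) = 0}. Here v_5(7625/52) = v_5(num) − v_5(den) = 3; compare against these criteria.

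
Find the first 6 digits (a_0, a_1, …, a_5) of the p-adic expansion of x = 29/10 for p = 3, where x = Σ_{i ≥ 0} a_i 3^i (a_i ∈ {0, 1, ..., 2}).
(a_0, …, a_5) = (2, 0, 1, 0, 2, 2)

v_3(29/10) = 0 (numerator and denominator both coprime to 3), so x ∈ ℤ_3^×. Compute digits iteratively via a_i = x_i mod 3, x_{i+1} = (x_i − a_i)/3, with x_0 = x:
  x_0 = 29/10;  a_0 = 2;  x_1 = (x_0 − 2)/3 = 3/10
  x_1 = 3/10;  a_1 = 0;  x_2 = (x_1 − 0)/3 = 1/10
  x_2 = 1/10;  a_2 = 1;  x_3 = (x_2 − 1)/3 = -3/10
  x_3 = -3/10;  a_3 = 0;  x_4 = (x_3 − 0)/3 = -1/10
  x_4 = -1/10;  a_4 = 2;  x_5 = (x_4 − 2)/3 = -7/10
  x_5 = -7/10;  a_5 = 2;  x_6 = (x_5 − 2)/3 = -9/10
Digits: (2, 0, 1, 0, 2, 2).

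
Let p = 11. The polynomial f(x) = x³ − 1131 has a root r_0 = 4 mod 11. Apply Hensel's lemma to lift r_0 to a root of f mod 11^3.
r_2 = 906 (mod 1331)

Hensel: r_{i+1} = r_i − f(r_i)/f′(r_i) mod 11^{i+2}, where f′(x) = 3x². Iterate:
  r_0 = 4 (mod 11)
  r_1 = 59 (mod 121)
  r_2 = 906 (mod 1331)
Final: r = 906 with f(r) ≡ 0 mod 11^3.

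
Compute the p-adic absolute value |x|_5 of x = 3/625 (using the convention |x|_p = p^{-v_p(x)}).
|3/625|_5 = 625

Step 1 — compute v_5(x) by factoring powers of 5 out of the numerator and denominator: v_5(3/625) = -4. Step 2 — apply |x|_p = p^{-v_p(x)} = 5^{4} = 625.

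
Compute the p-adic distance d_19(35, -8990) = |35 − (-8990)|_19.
d_19(35, -8990) = 1/361

Step 1 — x − y = 35 − (-8990) = 9025. Step 2 — v_19(9025) = 2 (factor: 9025 = (19^2 · 25); the sign does not affect v_p). Step 3 — |x − y|_19 = 19^{-2} = 1/361.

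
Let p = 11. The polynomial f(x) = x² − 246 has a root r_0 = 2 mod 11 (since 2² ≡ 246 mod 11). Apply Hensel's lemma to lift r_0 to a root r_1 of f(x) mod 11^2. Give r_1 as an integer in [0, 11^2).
r_1 = 2 (mod 121)

Hensel's recurrence: r_{i+1} = r_i − f(r_i)·(f′(r_i))^{-1} mod 11^{i+2}, with f′(x) = 2x. Iterate:
  r_0 = 2 (mod 11)
  r_1 = 2 (mod 121)
Final: r_1 = 2, and one checks f(r_1) ≡ 0 mod 11^2.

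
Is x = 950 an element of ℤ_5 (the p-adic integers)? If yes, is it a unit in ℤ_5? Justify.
x ∈ ℤ_5 but not a unit; v_5(x) = 2 > 0

ℤ_5 = {x ∈ ℚ_5 : v_5(x) ≥ 0} and ℤ_5^× = {x ∈ ℤ_5 : v_5(x) = 0}. Here v_5(950) = v_5(num) − v_5(den) = 2; compare against these criteria.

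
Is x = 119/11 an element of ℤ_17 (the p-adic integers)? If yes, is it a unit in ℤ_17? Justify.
x ∈ ℤ_17 but not a unit; v_17(x) = 1 > 0

ℤ_17 = {x ∈ ℚ_17 : v_17(x) ≥ 0} and ℤ_17^× = {x ∈ ℤ_17 : v_17(x) = 0}. Here v_17(119/11) = v_17(num) − v_17(den) = 1; compare against these criteria.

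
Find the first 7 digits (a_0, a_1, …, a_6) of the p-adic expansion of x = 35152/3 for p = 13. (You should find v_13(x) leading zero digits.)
(a_0, …, a_6) = (0, 0, 0, 1, 9, 8, 8)

v_13(35152/3) = 3, so a_0 = ... = a_2 = 0. Factor out: x = 13^3 · u with u = 16/3 a unit in ℤ_13. Expand u iteratively via a_{v+i} = u_i mod 13, u_{i+1} = (u_i − a_{v+i})/13:
  u_0 = 16/3;  a_3 = 1;  u_1 = (u_0 − 1)/13 = 1/3
  u_1 = 1/3;  a_4 = 9;  u_2 = (u_1 − 9)/13 = -2/3
  u_2 = -2/3;  a_5 = 8;  u_3 = (u_2 − 8)/13 = -2/3
  u_3 = -2/3;  a_6 = 8;  u_4 = (u_3 − 8)/13 = -2/3
Digits: (0, 0, 0, 1, 9, 8, 8).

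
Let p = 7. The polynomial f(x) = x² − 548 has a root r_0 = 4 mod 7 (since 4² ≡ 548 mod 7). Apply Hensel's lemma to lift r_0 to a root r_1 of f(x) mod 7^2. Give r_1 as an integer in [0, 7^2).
r_1 = 46 (mod 49)

Hensel's recurrence: r_{i+1} = r_i − f(r_i)·(f′(r_i))^{-1} mod 7^{i+2}, with f′(x) = 2x. Iterate:
  r_0 = 4 (mod 7)
  r_1 = 46 (mod 49)
Final: r_1 = 46, and one checks f(r_1) ≡ 0 mod 7^2.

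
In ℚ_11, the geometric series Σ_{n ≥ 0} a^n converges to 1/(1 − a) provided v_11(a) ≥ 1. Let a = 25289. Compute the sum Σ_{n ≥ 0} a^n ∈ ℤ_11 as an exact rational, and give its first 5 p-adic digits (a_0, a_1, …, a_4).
Σ a^n = 1/(1 − a) = -1/25288;  first 5 digits = (1, 0, 0, 8, 1)

v_11(a) = 3 ≥ 1, so the series converges in ℤ_11 to 1/(1 − a) = 1/(1 − 25289) = -1/25288. Expand this rational in ℤ_11: compute digits iteratively via d_i = x_i mod 11, x_{i+1} = (x_i − d_i)/11. The first 5 digits are (1, 0, 0, 8, 1).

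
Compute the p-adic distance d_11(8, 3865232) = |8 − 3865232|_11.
d_11(8, 3865232) = 1/161051

Step 1 — x − y = 8 − 3865232 = -3865224. Step 2 — v_11(-3865224) = 5 (factor: -3865224 = −(11^5 · 24); the sign does not affect v_p). Step 3 — |x − y|_11 = 11^{-5} = 1/161051.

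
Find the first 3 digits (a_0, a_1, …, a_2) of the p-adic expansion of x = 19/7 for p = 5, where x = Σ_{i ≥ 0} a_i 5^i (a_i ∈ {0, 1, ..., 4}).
(a_0, …, a_2) = (2, 3, 3)

v_5(19/7) = 0 (numerator and denominator both coprime to 5), so x ∈ ℤ_5^×. Compute digits iteratively via a_i = x_i mod 5, x_{i+1} = (x_i − a_i)/5, with x_0 = x:
  x_0 = 19/7;  a_0 = 2;  x_1 = (x_0 − 2)/5 = 1/7
  x_1 = 1/7;  a_1 = 3;  x_2 = (x_1 − 3)/5 = -4/7
  x_2 = -4/7;  a_2 = 3;  x_3 = (x_2 − 3)/5 = -5/7
Digits: (2, 3, 3).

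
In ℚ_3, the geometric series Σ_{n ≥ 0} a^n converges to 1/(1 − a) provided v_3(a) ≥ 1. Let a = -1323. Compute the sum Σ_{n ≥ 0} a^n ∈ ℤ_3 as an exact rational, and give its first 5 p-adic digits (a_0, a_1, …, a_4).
Σ a^n = 1/(1 − a) = 1/1324;  first 5 digits = (1, 0, 0, 2, 1)

v_3(a) = 3 ≥ 1, so the series converges in ℤ_3 to 1/(1 − a) = 1/(1 − (-1323)) = 1/1324. Expand this rational in ℤ_3: compute digits iteratively via d_i = x_i mod 3, x_{i+1} = (x_i − d_i)/3. The first 5 digits are (1, 0, 0, 2, 1).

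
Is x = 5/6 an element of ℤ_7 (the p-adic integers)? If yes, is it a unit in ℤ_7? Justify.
x ∈ ℤ_7^× (unit); v_7(x) = 0

ℤ_7 = {x ∈ ℚ_7 : v_7(x) ≥ 0} and ℤ_7^× = {x ∈ ℤ_7 : v_7(x) = 0}. Here v_7(5/6) = v_7(num) − v_7(den) = 0; compare against these criteria.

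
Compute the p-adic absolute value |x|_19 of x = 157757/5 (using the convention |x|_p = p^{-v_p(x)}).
|157757/5|_19 = 1/6859

Step 1 — compute v_19(x) by factoring powers of 19 out of the numerator and denominator: v_19(157757/5) = 3. Step 2 — apply |x|_p = p^{-v_p(x)} = 19^{-3} = 1/6859.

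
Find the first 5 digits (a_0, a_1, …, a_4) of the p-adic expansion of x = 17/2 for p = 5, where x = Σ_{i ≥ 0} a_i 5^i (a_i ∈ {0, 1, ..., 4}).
(a_0, …, a_4) = (1, 4, 2, 2, 2)

v_5(17/2) = 0 (numerator and denominator both coprime to 5), so x ∈ ℤ_5^×. Compute digits iteratively via a_i = x_i mod 5, x_{i+1} = (x_i − a_i)/5, with x_0 = x:
  x_0 = 17/2;  a_0 = 1;  x_1 = (x_0 − 1)/5 = 3/2
  x_1 = 3/2;  a_1 = 4;  x_2 = (x_1 − 4)/5 = -1/2
  x_2 = -1/2;  a_2 = 2;  x_3 = (x_2 − 2)/5 = -1/2
  x_3 = -1/2;  a_3 = 2;  x_4 = (x_3 − 2)/5 = -1/2
  x_4 = -1/2;  a_4 = 2;  x_5 = (x_4 − 2)/5 = -1/2
Digits: (1, 4, 2, 2, 2).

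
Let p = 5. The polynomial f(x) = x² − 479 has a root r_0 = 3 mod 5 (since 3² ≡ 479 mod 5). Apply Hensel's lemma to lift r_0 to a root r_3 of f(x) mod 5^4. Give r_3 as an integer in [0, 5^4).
r_3 = 348 (mod 625)

Hensel's recurrence: r_{i+1} = r_i − f(r_i)·(f′(r_i))^{-1} mod 5^{i+2}, with f′(x) = 2x. Iterate:
  r_0 = 3 (mod 5)
  r_1 = 23 (mod 25)
  r_2 = 98 (mod 125)
  r_3 = 348 (mod 625)
Final: r_3 = 348, and one checks f(r_3) ≡ 0 mod 5^4.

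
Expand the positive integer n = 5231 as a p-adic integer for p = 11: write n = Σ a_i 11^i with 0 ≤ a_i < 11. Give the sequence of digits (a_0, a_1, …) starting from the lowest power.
(a_0, a_1, …) = (6, 2, 10, 3)

Repeated division by 11 gives the digits low-to-high: 5231 = 6 + 2·11^1 + 10·11^2 + 3·11^3. Digit sequence: (6, 2, 10, 3).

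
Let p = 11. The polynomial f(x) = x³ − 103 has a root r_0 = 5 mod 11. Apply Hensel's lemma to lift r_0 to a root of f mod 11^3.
r_2 = 16 (mod 1331)

Hensel: r_{i+1} = r_i − f(r_i)/f′(r_i) mod 11^{i+2}, where f′(x) = 3x². Iterate:
  r_0 = 5 (mod 11)
  r_1 = 16 (mod 121)
  r_2 = 16 (mod 1331)
Final: r = 16 with f(r) ≡ 0 mod 11^3.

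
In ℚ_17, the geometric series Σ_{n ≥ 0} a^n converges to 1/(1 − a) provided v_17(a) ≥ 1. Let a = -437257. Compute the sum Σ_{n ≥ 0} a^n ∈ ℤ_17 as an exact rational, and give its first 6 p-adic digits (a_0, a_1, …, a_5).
Σ a^n = 1/(1 − a) = 1/437258;  first 6 digits = (1, 0, 0, 13, 11, 16)

v_17(a) = 3 ≥ 1, so the series converges in ℤ_17 to 1/(1 − a) = 1/(1 − (-437257)) = 1/437258. Expand this rational in ℤ_17: compute digits iteratively via d_i = x_i mod 17, x_{i+1} = (x_i − d_i)/17. The first 6 digits are (1, 0, 0, 13, 11, 16).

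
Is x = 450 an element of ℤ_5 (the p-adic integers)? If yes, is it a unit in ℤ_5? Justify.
x ∈ ℤ_5 but not a unit; v_5(x) = 2 > 0

ℤ_5 = {x ∈ ℚ_5 : v_5(x) ≥ 0} and ℤ_5^× = {x ∈ ℤ_5 : v_5(x) = 0}. Here v_5(450) = v_5(num) − v_5(den) = 2; compare against these criteria.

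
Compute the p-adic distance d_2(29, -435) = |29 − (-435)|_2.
d_2(29, -435) = 1/16

Step 1 — x − y = 29 − (-435) = 464. Step 2 — v_2(464) = 4 (factor: 464 = (2^4 · 29); the sign does not affect v_p). Step 3 — |x − y|_2 = 2^{-4} = 1/16.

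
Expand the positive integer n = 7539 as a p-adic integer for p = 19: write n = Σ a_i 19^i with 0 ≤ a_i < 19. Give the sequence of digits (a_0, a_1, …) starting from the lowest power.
(a_0, a_1, …) = (15, 16, 1, 1)

Repeated division by 19 gives the digits low-to-high: 7539 = 15 + 16·19^1 + 1·19^2 + 1·19^3. Digit sequence: (15, 16, 1, 1).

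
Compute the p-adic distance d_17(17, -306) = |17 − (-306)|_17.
d_17(17, -306) = 1/17

Step 1 — x − y = 17 − (-306) = 323. Step 2 — v_17(323) = 1 (factor: 323 = (17^1 · 19); the sign does not affect v_p). Step 3 — |x − y|_17 = 17^{-1} = 1/17.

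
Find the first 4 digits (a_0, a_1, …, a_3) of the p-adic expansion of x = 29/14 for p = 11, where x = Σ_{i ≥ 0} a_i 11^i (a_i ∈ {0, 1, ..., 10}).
(a_0, …, a_3) = (6, 2, 10, 3)

v_11(29/14) = 0 (numerator and denominator both coprime to 11), so x ∈ ℤ_11^×. Compute digits iteratively via a_i = x_i mod 11, x_{i+1} = (x_i − a_i)/11, with x_0 = x:
  x_0 = 29/14;  a_0 = 6;  x_1 = (x_0 − 6)/11 = -5/14
  x_1 = -5/14;  a_1 = 2;  x_2 = (x_1 − 2)/11 = -3/14
  x_2 = -3/14;  a_2 = 10;  x_3 = (x_2 − 10)/11 = -13/14
  x_3 = -13/14;  a_3 = 3;  x_4 = (x_3 − 3)/11 = -5/14
Digits: (6, 2, 10, 3).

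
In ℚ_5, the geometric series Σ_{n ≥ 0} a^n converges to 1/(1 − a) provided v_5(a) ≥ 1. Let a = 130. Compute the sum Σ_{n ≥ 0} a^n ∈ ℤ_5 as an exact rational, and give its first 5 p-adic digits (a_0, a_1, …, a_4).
Σ a^n = 1/(1 − a) = -1/129;  first 5 digits = (1, 1, 1, 2, 3)

v_5(a) = 1 ≥ 1, so the series converges in ℤ_5 to 1/(1 − a) = 1/(1 − 130) = -1/129. Expand this rational in ℤ_5: compute digits iteratively via d_i = x_i mod 5, x_{i+1} = (x_i − d_i)/5. The first 5 digits are (1, 1, 1, 2, 3).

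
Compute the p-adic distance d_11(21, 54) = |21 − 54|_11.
d_11(21, 54) = 1/11

Step 1 — x − y = 21 − 54 = -33. Step 2 — v_11(-33) = 1 (factor: -33 = −(11^1 · 3); the sign does not affect v_p). Step 3 — |x − y|_11 = 11^{-1} = 1/11.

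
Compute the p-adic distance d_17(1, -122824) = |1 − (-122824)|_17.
d_17(1, -122824) = 1/4913

Step 1 — x − y = 1 − (-122824) = 122825. Step 2 — v_17(122825) = 3 (factor: 122825 = (17^3 · 25); the sign does not affect v_p). Step 3 — |x − y|_17 = 17^{-3} = 1/4913.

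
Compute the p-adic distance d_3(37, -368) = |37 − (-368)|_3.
d_3(37, -368) = 1/81

Step 1 — x − y = 37 − (-368) = 405. Step 2 — v_3(405) = 4 (factor: 405 = (3^4 · 5); the sign does not affect v_p). Step 3 — |x − y|_3 = 3^{-4} = 1/81.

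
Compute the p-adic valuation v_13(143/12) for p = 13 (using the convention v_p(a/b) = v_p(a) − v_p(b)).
v_13(143/12) = 1

Factor powers of 13 from the numerator and denominator of the reduced fraction: 143 = 13^1 · 11 and 12 = 13^0 · 12. Apply v_p(a/b) = v_p(a) − v_p(b): v_13(143/12) = 1 − 0 = 1.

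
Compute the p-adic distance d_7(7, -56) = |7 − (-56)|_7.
d_7(7, -56) = 1/7

Step 1 — x − y = 7 − (-56) = 63. Step 2 — v_7(63) = 1 (factor: 63 = (7^1 · 9); the sign does not affect v_p). Step 3 — |x − y|_7 = 7^{-1} = 1/7.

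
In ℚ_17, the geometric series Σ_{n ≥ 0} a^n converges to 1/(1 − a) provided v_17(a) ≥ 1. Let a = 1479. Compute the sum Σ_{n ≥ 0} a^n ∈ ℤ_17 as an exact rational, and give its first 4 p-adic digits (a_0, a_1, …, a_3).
Σ a^n = 1/(1 − a) = -1/1478;  first 4 digits = (1, 2, 9, 11)

v_17(a) = 1 ≥ 1, so the series converges in ℤ_17 to 1/(1 − a) = 1/(1 − 1479) = -1/1478. Expand this rational in ℤ_17: compute digits iteratively via d_i = x_i mod 17, x_{i+1} = (x_i − d_i)/17. The first 4 digits are (1, 2, 9, 11).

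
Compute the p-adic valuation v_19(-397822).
v_19(-397822) = 3

v_19(n) is the largest exponent k such that 19^k divides n. Factor out: -397822 = -19^3 · 58. (Sign doesn't affect v_p.) So v_19(-397822) = 3.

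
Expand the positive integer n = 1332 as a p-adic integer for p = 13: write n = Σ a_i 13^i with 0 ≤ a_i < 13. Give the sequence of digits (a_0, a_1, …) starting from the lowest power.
(a_0, a_1, …) = (6, 11, 7)

Repeated division by 13 gives the digits low-to-high: 1332 = 6 + 11·13^1 + 7·13^2. Digit sequence: (6, 11, 7).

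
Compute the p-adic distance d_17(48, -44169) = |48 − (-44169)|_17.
d_17(48, -44169) = 1/4913

Step 1 — x − y = 48 − (-44169) = 44217. Step 2 — v_17(44217) = 3 (factor: 44217 = (17^3 · 9); the sign does not affect v_p). Step 3 — |x − y|_17 = 17^{-3} = 1/4913.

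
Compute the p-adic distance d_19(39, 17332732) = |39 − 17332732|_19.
d_19(39, 17332732) = 1/2476099

Step 1 — x − y = 39 − 17332732 = -17332693. Step 2 — v_19(-17332693) = 5 (factor: -17332693 = −(19^5 · 7); the sign does not affect v_p). Step 3 — |x − y|_19 = 19^{-5} = 1/2476099.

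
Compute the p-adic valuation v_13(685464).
v_13(685464) = 4

v_13(n) is the largest exponent k such that 13^k divides n. Factor out: 685464 = 13^4 · 24. (Sign doesn't affect v_p.) So v_13(685464) = 4.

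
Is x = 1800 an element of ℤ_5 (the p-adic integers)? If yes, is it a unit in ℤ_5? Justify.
x ∈ ℤ_5 but not a unit; v_5(x) = 2 > 0

ℤ_5 = {x ∈ ℚ_5 : v_5(x) ≥ 0} and ℤ_5^× = {x ∈ ℤ_5 : v_5(x) = 0}. Here v_5(1800) = v_5(num) − v_5(den) = 2; compare against these criteria.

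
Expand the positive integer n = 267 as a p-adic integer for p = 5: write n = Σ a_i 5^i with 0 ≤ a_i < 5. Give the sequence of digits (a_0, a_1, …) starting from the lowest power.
(a_0, a_1, …) = (2, 3, 0, 2)

Repeated division by 5 gives the digits low-to-high: 267 = 2 + 3·5^1 + 2·5^3. Digit sequence: (2, 3, 0, 2).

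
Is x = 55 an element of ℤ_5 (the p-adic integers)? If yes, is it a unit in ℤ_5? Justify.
x ∈ ℤ_5 but not a unit; v_5(x) = 1 > 0

ℤ_5 = {x ∈ ℚ_5 : v_5(x) ≥ 0} and ℤ_5^× = {x ∈ ℤ_5 : v_5(x) = 0}. Here v_5(55) = v_5(num) − v_5(den) = 1; compare against these criteria.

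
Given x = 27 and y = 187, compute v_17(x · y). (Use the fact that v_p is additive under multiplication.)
v_17(5049) = 1

v_p(x) = 0 (factor: 27 = 17^0 · 27); v_p(y) = 1 (factor: 187 = 17^1 · 11). Additivity: v_p(xy) = v_p(x) + v_p(y) = 0 + 1 = 1. (Direct check: xy = 5049 = 17^1 · (297).)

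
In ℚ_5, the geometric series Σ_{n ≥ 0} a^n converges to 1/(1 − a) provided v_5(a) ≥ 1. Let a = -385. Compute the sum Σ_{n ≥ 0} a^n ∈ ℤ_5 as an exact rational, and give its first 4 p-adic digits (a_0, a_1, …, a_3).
Σ a^n = 1/(1 − a) = 1/386;  first 4 digits = (1, 3, 3, 4)

v_5(a) = 1 ≥ 1, so the series converges in ℤ_5 to 1/(1 − a) = 1/(1 − (-385)) = 1/386. Expand this rational in ℤ_5: compute digits iteratively via d_i = x_i mod 5, x_{i+1} = (x_i − d_i)/5. The first 4 digits are (1, 3, 3, 4).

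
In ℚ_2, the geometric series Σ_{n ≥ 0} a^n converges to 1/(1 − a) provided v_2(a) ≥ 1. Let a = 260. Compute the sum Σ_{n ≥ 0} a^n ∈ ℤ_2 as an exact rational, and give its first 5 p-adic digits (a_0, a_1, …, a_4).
Σ a^n = 1/(1 − a) = -1/259;  first 5 digits = (1, 0, 1, 0, 1)

v_2(a) = 2 ≥ 1, so the series converges in ℤ_2 to 1/(1 − a) = 1/(1 − 260) = -1/259. Expand this rational in ℤ_2: compute digits iteratively via d_i = x_i mod 2, x_{i+1} = (x_i − d_i)/2. The first 5 digits are (1, 0, 1, 0, 1).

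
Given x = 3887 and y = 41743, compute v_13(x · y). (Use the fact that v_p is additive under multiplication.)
v_13(162255041) = 5

v_p(x) = 2 (factor: 3887 = 13^2 · 23); v_p(y) = 3 (factor: 41743 = 13^3 · 19). Additivity: v_p(xy) = v_p(x) + v_p(y) = 2 + 3 = 5. (Direct check: xy = 162255041 = 13^5 · (437).)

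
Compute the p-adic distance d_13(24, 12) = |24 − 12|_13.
d_13(24, 12) = 1

Step 1 — x − y = 24 − 12 = 12. Step 2 — v_13(12) = 0 (factor: 12 = (13^0 · 12); the sign does not affect v_p). Step 3 — |x − y|_13 = 13^{0} = 1.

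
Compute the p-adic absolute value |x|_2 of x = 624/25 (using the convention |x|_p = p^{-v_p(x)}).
|624/25|_2 = 1/16

Step 1 — compute v_2(x) by factoring powers of 2 out of the numerator and denominator: v_2(624/25) = 4. Step 2 — apply |x|_p = p^{-v_p(x)} = 2^{-4} = 1/16.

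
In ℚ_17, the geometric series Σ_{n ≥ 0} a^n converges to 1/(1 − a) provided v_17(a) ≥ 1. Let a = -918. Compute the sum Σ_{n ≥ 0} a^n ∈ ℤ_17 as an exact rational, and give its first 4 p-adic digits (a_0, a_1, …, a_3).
Σ a^n = 1/(1 − a) = 1/919;  first 4 digits = (1, 14, 5, 8)

v_17(a) = 1 ≥ 1, so the series converges in ℤ_17 to 1/(1 − a) = 1/(1 − (-918)) = 1/919. Expand this rational in ℤ_17: compute digits iteratively via d_i = x_i mod 17, x_{i+1} = (x_i − d_i)/17. The first 4 digits are (1, 14, 5, 8).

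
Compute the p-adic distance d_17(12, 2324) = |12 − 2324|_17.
d_17(12, 2324) = 1/289

Step 1 — x − y = 12 − 2324 = -2312. Step 2 — v_17(-2312) = 2 (factor: -2312 = −(17^2 · 8); the sign does not affect v_p). Step 3 — |x − y|_17 = 17^{-2} = 1/289.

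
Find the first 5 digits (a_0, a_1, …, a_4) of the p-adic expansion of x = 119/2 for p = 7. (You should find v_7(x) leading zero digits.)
(a_0, …, a_4) = (0, 5, 4, 3, 3)

v_7(119/2) = 1, so a_0 = ... = a_0 = 0. Factor out: x = 7^1 · u with u = 17/2 a unit in ℤ_7. Expand u iteratively via a_{v+i} = u_i mod 7, u_{i+1} = (u_i − a_{v+i})/7:
  u_0 = 17/2;  a_1 = 5;  u_1 = (u_0 − 5)/7 = 1/2
  u_1 = 1/2;  a_2 = 4;  u_2 = (u_1 − 4)/7 = -1/2
  u_2 = -1/2;  a_3 = 3;  u_3 = (u_2 − 3)/7 = -1/2
  u_3 = -1/2;  a_4 = 3;  u_4 = (u_3 − 3)/7 = -1/2
Digits: (0, 5, 4, 3, 3).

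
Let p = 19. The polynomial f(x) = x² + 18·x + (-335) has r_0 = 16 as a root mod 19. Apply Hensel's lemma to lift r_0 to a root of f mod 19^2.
r_1 = 149 (mod 361)

Hensel: r_{i+1} = r_i − f(r_i)·(f′(r_i))^{-1} mod 19^{i+2}, f′(x) = 2x + 18. Iterate:
  r_0 = 16 (mod 19)
  r_1 = 149 (mod 361)
Final: r = 149 satisfies f(r) ≡ 0 mod 19^2.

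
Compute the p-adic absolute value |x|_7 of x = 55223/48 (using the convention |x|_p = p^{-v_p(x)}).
|55223/48|_7 = 1/2401

Step 1 — compute v_7(x) by factoring powers of 7 out of the numerator and denominator: v_7(55223/48) = 4. Step 2 — apply |x|_p = p^{-v_p(x)} = 7^{-4} = 1/2401.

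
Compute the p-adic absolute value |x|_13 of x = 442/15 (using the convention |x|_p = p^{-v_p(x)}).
|442/15|_13 = 1/13

Step 1 — compute v_13(x) by factoring powers of 13 out of the numerator and denominator: v_13(442/15) = 1. Step 2 — apply |x|_p = p^{-v_p(x)} = 13^{-1} = 1/13.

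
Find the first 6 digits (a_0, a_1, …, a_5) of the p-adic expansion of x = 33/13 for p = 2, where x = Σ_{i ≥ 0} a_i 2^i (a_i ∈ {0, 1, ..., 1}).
(a_0, …, a_5) = (1, 0, 1, 0, 0, 1)

v_2(33/13) = 0 (numerator and denominator both coprime to 2), so x ∈ ℤ_2^×. Compute digits iteratively via a_i = x_i mod 2, x_{i+1} = (x_i − a_i)/2, with x_0 = x:
  x_0 = 33/13;  a_0 = 1;  x_1 = (x_0 − 1)/2 = 10/13
  x_1 = 10/13;  a_1 = 0;  x_2 = (x_1 − 0)/2 = 5/13
  x_2 = 5/13;  a_2 = 1;  x_3 = (x_2 − 1)/2 = -4/13
  x_3 = -4/13;  a_3 = 0;  x_4 = (x_3 − 0)/2 = -2/13
  x_4 = -2/13;  a_4 = 0;  x_5 = (x_4 − 0)/2 = -1/13
  x_5 = -1/13;  a_5 = 1;  x_6 = (x_5 − 1)/2 = -7/13
Digits: (1, 0, 1, 0, 0, 1).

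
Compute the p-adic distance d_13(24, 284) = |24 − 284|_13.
d_13(24, 284) = 1/13

Step 1 — x − y = 24 − 284 = -260. Step 2 — v_13(-260) = 1 (factor: -260 = −(13^1 · 20); the sign does not affect v_p). Step 3 — |x − y|_13 = 13^{-1} = 1/13.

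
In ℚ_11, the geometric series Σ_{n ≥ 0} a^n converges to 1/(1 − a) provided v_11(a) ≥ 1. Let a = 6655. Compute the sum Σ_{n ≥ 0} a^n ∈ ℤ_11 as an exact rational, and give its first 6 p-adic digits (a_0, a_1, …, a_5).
Σ a^n = 1/(1 − a) = -1/6654;  first 6 digits = (1, 0, 0, 5, 0, 0)

v_11(a) = 3 ≥ 1, so the series converges in ℤ_11 to 1/(1 − a) = 1/(1 − 6655) = -1/6654. Expand this rational in ℤ_11: compute digits iteratively via d_i = x_i mod 11, x_{i+1} = (x_i − d_i)/11. The first 6 digits are (1, 0, 0, 5, 0, 0).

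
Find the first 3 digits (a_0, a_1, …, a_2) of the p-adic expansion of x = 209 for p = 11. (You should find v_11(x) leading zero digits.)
(a_0, …, a_2) = (0, 8, 1)

v_11(209) = 1, so a_0 = ... = a_0 = 0. Factor out: x = 11^1 · u with u = 19 a unit in ℤ_11. Expand u iteratively via a_{v+i} = u_i mod 11, u_{i+1} = (u_i − a_{v+i})/11:
  u_0 = 19;  a_1 = 8;  u_1 = (u_0 − 8)/11 = 1
  u_1 = 1;  a_2 = 1;  u_2 = (u_1 − 1)/11 = 0
Digits: (0, 8, 1).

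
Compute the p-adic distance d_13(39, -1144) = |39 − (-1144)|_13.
d_13(39, -1144) = 1/169

Step 1 — x − y = 39 − (-1144) = 1183. Step 2 — v_13(1183) = 2 (factor: 1183 = (13^2 · 7); the sign does not affect v_p). Step 3 — |x − y|_13 = 13^{-2} = 1/169.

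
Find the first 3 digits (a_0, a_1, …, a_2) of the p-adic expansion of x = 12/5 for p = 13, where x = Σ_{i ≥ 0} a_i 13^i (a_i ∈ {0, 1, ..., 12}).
(a_0, …, a_2) = (5, 5, 10)

v_13(12/5) = 0 (numerator and denominator both coprime to 13), so x ∈ ℤ_13^×. Compute digits iteratively via a_i = x_i mod 13, x_{i+1} = (x_i − a_i)/13, with x_0 = x:
  x_0 = 12/5;  a_0 = 5;  x_1 = (x_0 − 5)/13 = -1/5
  x_1 = -1/5;  a_1 = 5;  x_2 = (x_1 − 5)/13 = -2/5
  x_2 = -2/5;  a_2 = 10;  x_3 = (x_2 − 10)/13 = -4/5
Digits: (5, 5, 10).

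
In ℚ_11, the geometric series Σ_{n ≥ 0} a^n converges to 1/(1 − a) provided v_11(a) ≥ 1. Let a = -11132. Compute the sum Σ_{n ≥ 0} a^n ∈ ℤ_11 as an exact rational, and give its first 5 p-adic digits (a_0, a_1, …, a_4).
Σ a^n = 1/(1 − a) = 1/11133;  first 5 digits = (1, 0, 7, 2, 4)

v_11(a) = 2 ≥ 1, so the series converges in ℤ_11 to 1/(1 − a) = 1/(1 − (-11132)) = 1/11133. Expand this rational in ℤ_11: compute digits iteratively via d_i = x_i mod 11, x_{i+1} = (x_i − d_i)/11. The first 5 digits are (1, 0, 7, 2, 4).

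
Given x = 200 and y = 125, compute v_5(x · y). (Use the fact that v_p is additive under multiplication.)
v_5(25000) = 5

v_p(x) = 2 (factor: 200 = 5^2 · 8); v_p(y) = 3 (factor: 125 = 5^3 · 1). Additivity: v_p(xy) = v_p(x) + v_p(y) = 2 + 3 = 5. (Direct check: xy = 25000 = 5^5 · (8).)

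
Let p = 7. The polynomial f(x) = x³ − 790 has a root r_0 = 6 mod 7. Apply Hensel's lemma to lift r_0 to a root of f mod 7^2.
r_1 = 34 (mod 49)

Hensel: r_{i+1} = r_i − f(r_i)/f′(r_i) mod 7^{i+2}, where f′(x) = 3x². Iterate:
  r_0 = 6 (mod 7)
  r_1 = 34 (mod 49)
Final: r = 34 with f(r) ≡ 0 mod 7^2.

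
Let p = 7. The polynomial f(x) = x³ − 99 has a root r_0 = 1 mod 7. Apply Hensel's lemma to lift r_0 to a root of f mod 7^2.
r_1 = 1 (mod 49)

Hensel: r_{i+1} = r_i − f(r_i)/f′(r_i) mod 7^{i+2}, where f′(x) = 3x². Iterate:
  r_0 = 1 (mod 7)
  r_1 = 1 (mod 49)
Final: r = 1 with f(r) ≡ 0 mod 7^2.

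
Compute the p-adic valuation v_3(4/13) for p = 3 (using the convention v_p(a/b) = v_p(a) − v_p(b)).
v_3(4/13) = 0

Factor powers of 3 from the numerator and denominator of the reduced fraction: 4 = 3^0 · 4 and 13 = 3^0 · 13. Apply v_p(a/b) = v_p(a) − v_p(b): v_3(4/13) = 0 − 0 = 0.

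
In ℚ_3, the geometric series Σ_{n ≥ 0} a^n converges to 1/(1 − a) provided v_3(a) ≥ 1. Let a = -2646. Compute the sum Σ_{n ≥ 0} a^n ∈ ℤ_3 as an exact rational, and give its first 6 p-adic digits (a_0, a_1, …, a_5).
Σ a^n = 1/(1 − a) = 1/2647;  first 6 digits = (1, 0, 0, 1, 0, 1)

v_3(a) = 3 ≥ 1, so the series converges in ℤ_3 to 1/(1 − a) = 1/(1 − (-2646)) = 1/2647. Expand this rational in ℤ_3: compute digits iteratively via d_i = x_i mod 3, x_{i+1} = (x_i − d_i)/3. The first 6 digits are (1, 0, 0, 1, 0, 1).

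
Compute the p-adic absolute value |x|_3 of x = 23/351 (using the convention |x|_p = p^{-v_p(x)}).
|23/351|_3 = 27

Step 1 — compute v_3(x) by factoring powers of 3 out of the numerator and denominator: v_3(23/351) = -3. Step 2 — apply |x|_p = p^{-v_p(x)} = 3^{3} = 27.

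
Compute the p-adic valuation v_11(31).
v_11(31) = 0

v_11(n) is the largest exponent k such that 11^k divides n. Factor out: 31 = 11^0 · 31. (Sign doesn't affect v_p.) So v_11(31) = 0.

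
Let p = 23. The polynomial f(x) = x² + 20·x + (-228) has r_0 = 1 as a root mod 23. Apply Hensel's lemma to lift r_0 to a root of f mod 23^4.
r_3 = 256888 (mod 279841)

Hensel: r_{i+1} = r_i − f(r_i)·(f′(r_i))^{-1} mod 23^{i+2}, f′(x) = 2x + 20. Iterate:
  r_0 = 1 (mod 23)
  r_1 = 323 (mod 529)
  r_2 = 1381 (mod 12167)
  r_3 = 256888 (mod 279841)
Final: r = 256888 satisfies f(r) ≡ 0 mod 23^4.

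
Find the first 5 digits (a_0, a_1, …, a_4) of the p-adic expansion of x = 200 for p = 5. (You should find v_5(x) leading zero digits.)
(a_0, …, a_4) = (0, 0, 3, 1, 0)

v_5(200) = 2, so a_0 = ... = a_1 = 0. Factor out: x = 5^2 · u with u = 8 a unit in ℤ_5. Expand u iteratively via a_{v+i} = u_i mod 5, u_{i+1} = (u_i − a_{v+i})/5:
  u_0 = 8;  a_2 = 3;  u_1 = (u_0 − 3)/5 = 1
  u_1 = 1;  a_3 = 1;  u_2 = (u_1 − 1)/5 = 0
  u_2 = 0;  a_4 = 0;  u_3 = (u_2 − 0)/5 = 0
Digits: (0, 0, 3, 1, 0).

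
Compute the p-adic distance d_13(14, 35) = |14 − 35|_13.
d_13(14, 35) = 1

Step 1 — x − y = 14 − 35 = -21. Step 2 — v_13(-21) = 0 (factor: -21 = −(13^0 · 21); the sign does not affect v_p). Step 3 — |x − y|_13 = 13^{0} = 1.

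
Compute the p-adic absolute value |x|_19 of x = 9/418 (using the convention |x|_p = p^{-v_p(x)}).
|9/418|_19 = 19

Step 1 — compute v_19(x) by factoring powers of 19 out of the numerator and denominator: v_19(9/418) = -1. Step 2 — apply |x|_p = p^{-v_p(x)} = 19^{1} = 19.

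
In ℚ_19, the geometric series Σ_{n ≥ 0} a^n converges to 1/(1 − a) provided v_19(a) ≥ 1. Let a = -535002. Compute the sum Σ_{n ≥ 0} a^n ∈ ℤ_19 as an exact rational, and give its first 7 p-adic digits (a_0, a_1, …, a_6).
Σ a^n = 1/(1 − a) = 1/535003;  first 7 digits = (1, 0, 0, 17, 14, 18, 3)

v_19(a) = 3 ≥ 1, so the series converges in ℤ_19 to 1/(1 − a) = 1/(1 − (-535002)) = 1/535003. Expand this rational in ℤ_19: compute digits iteratively via d_i = x_i mod 19, x_{i+1} = (x_i − d_i)/19. The first 7 digits are (1, 0, 0, 17, 14, 18, 3).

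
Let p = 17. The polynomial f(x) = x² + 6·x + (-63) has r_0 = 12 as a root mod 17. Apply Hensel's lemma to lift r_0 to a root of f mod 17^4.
r_3 = 72517 (mod 83521)

Hensel: r_{i+1} = r_i − f(r_i)·(f′(r_i))^{-1} mod 17^{i+2}, f′(x) = 2x + 6. Iterate:
  r_0 = 12 (mod 17)
  r_1 = 267 (mod 289)
  r_2 = 3735 (mod 4913)
  r_3 = 72517 (mod 83521)
Final: r = 72517 satisfies f(r) ≡ 0 mod 17^4.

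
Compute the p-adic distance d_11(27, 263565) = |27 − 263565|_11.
d_11(27, 263565) = 1/14641

Step 1 — x − y = 27 − 263565 = -263538. Step 2 — v_11(-263538) = 4 (factor: -263538 = −(11^4 · 18); the sign does not affect v_p). Step 3 — |x − y|_11 = 11^{-4} = 1/14641.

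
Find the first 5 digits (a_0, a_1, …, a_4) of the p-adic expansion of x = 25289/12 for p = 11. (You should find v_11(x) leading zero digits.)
(a_0, …, a_4) = (0, 0, 0, 8, 4)

v_11(25289/12) = 3, so a_0 = ... = a_2 = 0. Factor out: x = 11^3 · u with u = 19/12 a unit in ℤ_11. Expand u iteratively via a_{v+i} = u_i mod 11, u_{i+1} = (u_i − a_{v+i})/11:
  u_0 = 19/12;  a_3 = 8;  u_1 = (u_0 − 8)/11 = -7/12
  u_1 = -7/12;  a_4 = 4;  u_2 = (u_1 − 4)/11 = -5/12
Digits: (0, 0, 0, 8, 4).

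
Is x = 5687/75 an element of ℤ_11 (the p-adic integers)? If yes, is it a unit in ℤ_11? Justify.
x ∈ ℤ_11 but not a unit; v_11(x) = 2 > 0

ℤ_11 = {x ∈ ℚ_11 : v_11(x) ≥ 0} and ℤ_11^× = {x ∈ ℤ_11 : v_11(x) = 0}. Here v_11(5687/75) = v_11(num) − v_11(den) = 2; compare against these criteria.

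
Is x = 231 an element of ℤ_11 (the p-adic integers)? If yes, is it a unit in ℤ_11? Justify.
x ∈ ℤ_11 but not a unit; v_11(x) = 1 > 0

ℤ_11 = {x ∈ ℚ_11 : v_11(x) ≥ 0} and ℤ_11^× = {x ∈ ℤ_11 : v_11(x) = 0}. Here v_11(231) = v_11(num) − v_11(den) = 1; compare against these criteria.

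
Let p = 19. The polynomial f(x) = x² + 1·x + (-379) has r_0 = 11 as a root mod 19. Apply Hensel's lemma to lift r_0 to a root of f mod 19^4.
r_3 = 12437 (mod 130321)

Hensel: r_{i+1} = r_i − f(r_i)·(f′(r_i))^{-1} mod 19^{i+2}, f′(x) = 2x + 1. Iterate:
  r_0 = 11 (mod 19)
  r_1 = 163 (mod 361)
  r_2 = 5578 (mod 6859)
  r_3 = 12437 (mod 130321)
Final: r = 12437 satisfies f(r) ≡ 0 mod 19^4.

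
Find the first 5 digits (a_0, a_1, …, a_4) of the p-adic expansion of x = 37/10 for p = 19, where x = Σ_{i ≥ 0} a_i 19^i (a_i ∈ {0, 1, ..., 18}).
(a_0, …, a_4) = (17, 5, 13, 5, 13)

v_19(37/10) = 0 (numerator and denominator both coprime to 19), so x ∈ ℤ_19^×. Compute digits iteratively via a_i = x_i mod 19, x_{i+1} = (x_i − a_i)/19, with x_0 = x:
  x_0 = 37/10;  a_0 = 17;  x_1 = (x_0 − 17)/19 = -7/10
  x_1 = -7/10;  a_1 = 5;  x_2 = (x_1 − 5)/19 = -3/10
  x_2 = -3/10;  a_2 = 13;  x_3 = (x_2 − 13)/19 = -7/10
  x_3 = -7/10;  a_3 = 5;  x_4 = (x_3 − 5)/19 = -3/10
  x_4 = -3/10;  a_4 = 13;  x_5 = (x_4 − 13)/19 = -7/10
Digits: (17, 5, 13, 5, 13).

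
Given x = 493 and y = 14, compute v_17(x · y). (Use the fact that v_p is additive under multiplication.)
v_17(6902) = 1

v_p(x) = 1 (factor: 493 = 17^1 · 29); v_p(y) = 0 (factor: 14 = 17^0 · 14). Additivity: v_p(xy) = v_p(x) + v_p(y) = 1 + 0 = 1. (Direct check: xy = 6902 = 17^1 · (406).)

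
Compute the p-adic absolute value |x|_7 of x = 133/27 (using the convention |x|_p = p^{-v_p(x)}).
|133/27|_7 = 1/7

Step 1 — compute v_7(x) by factoring powers of 7 out of the numerator and denominator: v_7(133/27) = 1. Step 2 — apply |x|_p = p^{-v_p(x)} = 7^{-1} = 1/7.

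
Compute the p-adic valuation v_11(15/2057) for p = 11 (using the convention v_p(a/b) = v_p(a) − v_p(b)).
v_11(15/2057) = -2

Factor powers of 11 from the numerator and denominator of the reduced fraction: 15 = 11^0 · 15 and 2057 = 11^2 · 17. Apply v_p(a/b) = v_p(a) − v_p(b): v_11(15/2057) = 0 − 2 = -2.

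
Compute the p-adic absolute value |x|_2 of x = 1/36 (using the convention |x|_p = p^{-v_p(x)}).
|1/36|_2 = 4

Step 1 — compute v_2(x) by factoring powers of 2 out of the numerator and denominator: v_2(1/36) = -2. Step 2 — apply |x|_p = p^{-v_p(x)} = 2^{2} = 4.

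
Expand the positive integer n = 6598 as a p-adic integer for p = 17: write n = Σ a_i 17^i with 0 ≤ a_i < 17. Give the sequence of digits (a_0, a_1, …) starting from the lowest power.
(a_0, a_1, …) = (2, 14, 5, 1)

Repeated division by 17 gives the digits low-to-high: 6598 = 2 + 14·17^1 + 5·17^2 + 1·17^3. Digit sequence: (2, 14, 5, 1).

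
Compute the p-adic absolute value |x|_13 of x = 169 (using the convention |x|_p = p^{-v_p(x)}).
|169|_13 = 1/169

Step 1 — compute v_13(x) by factoring powers of 13 out of the numerator and denominator: v_13(169) = 2. Step 2 — apply |x|_p = p^{-v_p(x)} = 13^{-2} = 1/169.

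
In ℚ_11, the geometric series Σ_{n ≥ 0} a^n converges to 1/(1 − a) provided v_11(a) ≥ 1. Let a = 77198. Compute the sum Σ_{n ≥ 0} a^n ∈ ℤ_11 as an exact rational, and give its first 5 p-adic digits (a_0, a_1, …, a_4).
Σ a^n = 1/(1 − a) = -1/77197;  first 5 digits = (1, 0, 0, 3, 5)

v_11(a) = 3 ≥ 1, so the series converges in ℤ_11 to 1/(1 − a) = 1/(1 − 77198) = -1/77197. Expand this rational in ℤ_11: compute digits iteratively via d_i = x_i mod 11, x_{i+1} = (x_i − d_i)/11. The first 5 digits are (1, 0, 0, 3, 5).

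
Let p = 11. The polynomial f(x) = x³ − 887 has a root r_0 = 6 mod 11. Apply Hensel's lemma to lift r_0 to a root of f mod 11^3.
r_2 = 336 (mod 1331)

Hensel: r_{i+1} = r_i − f(r_i)/f′(r_i) mod 11^{i+2}, where f′(x) = 3x². Iterate:
  r_0 = 6 (mod 11)
  r_1 = 94 (mod 121)
  r_2 = 336 (mod 1331)
Final: r = 336 with f(r) ≡ 0 mod 11^3.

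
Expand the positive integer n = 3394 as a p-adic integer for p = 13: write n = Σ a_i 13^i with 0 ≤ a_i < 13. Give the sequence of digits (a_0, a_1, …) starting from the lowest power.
(a_0, a_1, …) = (1, 1, 7, 1)

Repeated division by 13 gives the digits low-to-high: 3394 = 1 + 1·13^1 + 7·13^2 + 1·13^3. Digit sequence: (1, 1, 7, 1).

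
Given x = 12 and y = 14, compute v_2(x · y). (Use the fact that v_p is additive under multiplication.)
v_2(168) = 3

v_p(x) = 2 (factor: 12 = 2^2 · 3); v_p(y) = 1 (factor: 14 = 2^1 · 7). Additivity: v_p(xy) = v_p(x) + v_p(y) = 2 + 1 = 3. (Direct check: xy = 168 = 2^3 · (21).)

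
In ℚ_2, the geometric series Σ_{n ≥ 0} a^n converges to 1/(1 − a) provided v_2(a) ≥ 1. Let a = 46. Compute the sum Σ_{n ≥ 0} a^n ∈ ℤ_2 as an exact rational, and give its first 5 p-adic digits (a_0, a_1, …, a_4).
Σ a^n = 1/(1 − a) = -1/45;  first 5 digits = (1, 1, 0, 1, 1)

v_2(a) = 1 ≥ 1, so the series converges in ℤ_2 to 1/(1 − a) = 1/(1 − 46) = -1/45. Expand this rational in ℤ_2: compute digits iteratively via d_i = x_i mod 2, x_{i+1} = (x_i − d_i)/2. The first 5 digits are (1, 1, 0, 1, 1).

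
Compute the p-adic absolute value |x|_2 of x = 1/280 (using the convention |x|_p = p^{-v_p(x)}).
|1/280|_2 = 8

Step 1 — compute v_2(x) by factoring powers of 2 out of the numerator and denominator: v_2(1/280) = -3. Step 2 — apply |x|_p = p^{-v_p(x)} = 2^{3} = 8.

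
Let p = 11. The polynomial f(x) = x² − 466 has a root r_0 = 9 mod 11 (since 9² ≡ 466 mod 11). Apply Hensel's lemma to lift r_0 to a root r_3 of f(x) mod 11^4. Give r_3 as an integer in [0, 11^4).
r_3 = 1637 (mod 14641)

Hensel's recurrence: r_{i+1} = r_i − f(r_i)·(f′(r_i))^{-1} mod 11^{i+2}, with f′(x) = 2x. Iterate:
  r_0 = 9 (mod 11)
  r_1 = 64 (mod 121)
  r_2 = 306 (mod 1331)
  r_3 = 1637 (mod 14641)
Final: r_3 = 1637, and one checks f(r_3) ≡ 0 mod 11^4.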